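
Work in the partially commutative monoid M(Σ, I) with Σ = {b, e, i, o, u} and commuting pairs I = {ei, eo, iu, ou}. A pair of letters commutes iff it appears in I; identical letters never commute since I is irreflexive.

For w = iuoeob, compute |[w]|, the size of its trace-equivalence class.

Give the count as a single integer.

drop 0:i onto floor
drop 1:u onto floor
drop 2:o onto {0:i}
drop 3:e onto {1:u}
drop 4:o onto {2:o}
drop 5:b onto {3:e, 4:o}
ground layer = {0:i, 1:u}
drop-orders for the pieces not yet dropped (sum over which currently-grounded one goes next):
  1 to go: {5} 1
  2 to go: {3,5} 1  {4,5} 1
  3 to go: {1,3,5} 1  {2,4,5} 1  {3,4,5} 2
  4 to go: {0,2,4,5} 1  {1,3,4,5} 3  {2,3,4,5} 3
  if 0:i drops first: 6 orders
  if 1:u drops first: 4 orders
heap linearizations: 10

10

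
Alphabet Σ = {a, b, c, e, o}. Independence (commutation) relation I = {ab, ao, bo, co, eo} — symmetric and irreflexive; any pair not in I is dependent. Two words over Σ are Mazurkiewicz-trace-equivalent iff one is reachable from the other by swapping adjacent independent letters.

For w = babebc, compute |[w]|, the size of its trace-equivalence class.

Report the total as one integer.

piece 0:b — minimal
piece 1:a — minimal
piece 2:b rests on {0:b}
piece 3:e rests on {1:a, 2:b}
piece 4:b rests on {3:e}
piece 5:c rests on {4:b}
minimal pieces: {0:b, 1:a}
ways to finish when only these pieces remain (= sum over removing one remaining piece with nothing left below it):
  1 left: {5}→1
  2 left: {4,5}→1
  3 left: {3,4,5}→1
  4 left: {1,3,4,5}→1  {2,3,4,5}→1
  placing 0:b first → 2 extensions
  placing 1:a first → 1 extensions
total linear extensions = 3

3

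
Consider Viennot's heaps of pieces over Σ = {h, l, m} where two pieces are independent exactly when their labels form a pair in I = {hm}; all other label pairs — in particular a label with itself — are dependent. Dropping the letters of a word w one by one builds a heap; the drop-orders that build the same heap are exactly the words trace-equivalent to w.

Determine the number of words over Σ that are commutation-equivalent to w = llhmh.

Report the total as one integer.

3

piece 0:l — minimal
piece 1:l rests on {0:l}
piece 2:h rests on {1:l}
piece 3:m rests on {1:l}
piece 4:h rests on {2:h}
minimal pieces: {0:l}
ways to finish when only these pieces remain (= sum over removing one remaining piece with nothing left below it):
  1 left: {3}→1  {4}→1
  2 left: {2,4}→1  {3,4}→2
  3 left: {2,3,4}→3
  placing 0:l first → 3 extensions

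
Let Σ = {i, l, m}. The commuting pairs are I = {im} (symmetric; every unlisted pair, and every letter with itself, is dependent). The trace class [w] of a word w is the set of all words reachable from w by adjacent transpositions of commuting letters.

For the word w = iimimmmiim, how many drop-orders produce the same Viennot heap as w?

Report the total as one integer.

piece 0:i — minimal
piece 1:i rests on {0:i}
piece 2:m — minimal
piece 3:i rests on {1:i}
piece 4:m rests on {2:m}
piece 5:m rests on {4:m}
piece 6:m rests on {5:m}
piece 7:i rests on {3:i}
piece 8:i rests on {7:i}
piece 9:m rests on {6:m}
minimal pieces: {0:i, 2:m}
ways to finish when only these pieces remain (= sum over removing one remaining piece with nothing left below it):
  1 left: {8}→1  {9}→1
  2 left: {6,9}→1  {7,8}→1  {8,9}→2
  3 left: {3,7,8}→1  {5,6,9}→1  {6,8,9}→3  {7,8,9}→3
  4 left: {1,3,7,8}→1  {3,7,8,9}→4  {4,5,6,9}→1  {5,6,8,9}→4  {6,7,8,9}→6
  5 left: {0,1,3,7,8}→1  {1,3,7,8,9}→5  {2,4,5,6,9}→1  {3,6,7,8,9}→10  {4,5,6,8,9}→5  {5,6,7,8,9}→10
  6 left: {0,1,3,7,8,9}→6  {1,3,6,7,8,9}→15  {2,4,5,6,8,9}→6  {3,5,6,7,8,9}→20  {4,5,6,7,8,9}→15
  7 left: {0,1,3,6,7,8,9}→21  {1,3,5,6,7,8,9}→35  {2,4,5,6,7,8,9}→21  {3,4,5,6,7,8,9}→35
  8 left: {0,1,3,5,6,7,8,9}→56  {1,3,4,5,6,7,8,9}→70  {2,3,4,5,6,7,8,9}→56
  placing 0:i first → 126 extensions
  placing 2:m first → 126 extensions
total linear extensions = 252

252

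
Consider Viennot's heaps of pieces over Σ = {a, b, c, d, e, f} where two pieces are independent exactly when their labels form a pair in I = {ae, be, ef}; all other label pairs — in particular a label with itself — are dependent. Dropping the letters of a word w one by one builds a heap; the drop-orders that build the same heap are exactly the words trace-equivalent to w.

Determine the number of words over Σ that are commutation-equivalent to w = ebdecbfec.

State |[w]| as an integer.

6

0(e) covers ∅
1(b) covers ∅
2(d) covers 0:e, 1:b
3(e) covers 2:d
4(c) covers 3:e
5(b) covers 4:c
6(f) covers 5:b
7(e) covers 4:c
8(c) covers 6:f, 7:e
floor of heap: 0:e, 1:b
completions by unplaced set U, small U first (add the entries for U minus each lowest piece of U):
  |U|=1: {8}:1
  |U|=2: {6,8}:1  {7,8}:1
  |U|=3: {5,6,8}:1  {6,7,8}:2
  |U|=4: {5,6,7,8}:3
  |U|=5: {4,5,6,7,8}:3
  |U|=6: {3,4,5,6,7,8}:3
  |U|=7: {2,3,4,5,6,7,8}:3
  start at 0(e): 3
  start at 1(b): 3
sum over floor = 6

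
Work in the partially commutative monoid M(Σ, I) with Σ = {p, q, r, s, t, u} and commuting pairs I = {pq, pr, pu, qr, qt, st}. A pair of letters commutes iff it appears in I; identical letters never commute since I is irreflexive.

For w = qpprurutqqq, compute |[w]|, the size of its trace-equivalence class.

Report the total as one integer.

260

piece 0:q — minimal
piece 1:p — minimal
piece 2:p rests on {1:p}
piece 3:r — minimal
piece 4:u rests on {0:q, 3:r}
piece 5:r rests on {4:u}
piece 6:u rests on {5:r}
piece 7:t rests on {2:p, 6:u}
piece 8:q rests on {6:u}
piece 9:q rests on {8:q}
piece 10:q rests on {9:q}
minimal pieces: {0:q, 1:p, 3:r}
ways to finish when only these pieces remain (= sum over removing one remaining piece with nothing left below it):
  1 left: {7}→1  {10}→1
  2 left: {2,7}→1  {7,10}→2  {9,10}→1
  3 left: {1,2,7}→1  {2,7,10}→3  {7,9,10}→3  {8,9,10}→1
  4 left: {1,2,7,10}→4  {2,7,9,10}→6  {7,8,9,10}→4
  5 left: {1,2,7,9,10}→10  {2,7,8,9,10}→10  {6,7,8,9,10}→4
  6 left: {1,2,7,8,9,10}→20  {2,6,7,8,9,10}→14  {5,6,7,8,9,10}→4
  7 left: {1,2,6,7,8,9,10}→34  {2,5,6,7,8,9,10}→18  {4,5,6,7,8,9,10}→4
  8 left: {0,4,5,6,7,8,9,10}→4  {1,2,5,6,7,8,9,10}→52  {2,4,5,6,7,8,9,10}→22  {3,4,5,6,7,8,9,10}→4
  9 left: {0,2,4,5,6,7,8,9,10}→26  {0,3,4,5,6,7,8,9,10}→8  {1,2,4,5,6,7,8,9,10}→74  {2,3,4,5,6,7,8,9,10}→26
  placing 0:q first → 100 extensions
  placing 1:p first → 60 extensions
  placing 3:r first → 100 extensions
total linear extensions = 260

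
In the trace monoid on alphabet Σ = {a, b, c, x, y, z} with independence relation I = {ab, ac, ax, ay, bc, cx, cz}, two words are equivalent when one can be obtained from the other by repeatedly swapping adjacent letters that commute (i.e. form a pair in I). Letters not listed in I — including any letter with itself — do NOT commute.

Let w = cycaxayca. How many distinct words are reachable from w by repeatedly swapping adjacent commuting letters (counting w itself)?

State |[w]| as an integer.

168

#0=c has no predecessor
#1=y depends on [0:c]
#2=c depends on [1:y]
#3=a has no predecessor
#4=x depends on [1:y]
#5=a depends on [3:a]
#6=y depends on [2:c, 4:x]
#7=c depends on [6:y]
#8=a depends on [5:a]
sources: [0:c, 3:a]
N(rest) = Σ N(rest − s) over sources s of rest; N(one piece) = 1:
  size 1 → [7]=1  [8]=1
  size 2 → [5,8]=1  [6,7]=1  [7,8]=2
  size 3 → [2,6,7]=1  [3,5,8]=1  [4,6,7]=1  [5,7,8]=3  [6,7,8]=3
  size 4 → [2,4,6,7]=2  [2,6,7,8]=4  [3,5,7,8]=4  [4,6,7,8]=4  [5,6,7,8]=6
  size 5 → [1,2,4,6,7]=2  [2,4,6,7,8]=10  [2,5,6,7,8]=10  [3,5,6,7,8]=10  [4,5,6,7,8]=10
  size 6 → [0,1,2,4,6,7]=2  [1,2,4,6,7,8]=12  [2,3,5,6,7,8]=20  [2,4,5,6,7,8]=30  [3,4,5,6,7,8]=20
  size 7 → [0,1,2,4,6,7,8]=14  [1,2,4,5,6,7,8]=42  [2,3,4,5,6,7,8]=70
  first=0(c) contributes 112
  first=3(a) contributes 56
|[w]| = 168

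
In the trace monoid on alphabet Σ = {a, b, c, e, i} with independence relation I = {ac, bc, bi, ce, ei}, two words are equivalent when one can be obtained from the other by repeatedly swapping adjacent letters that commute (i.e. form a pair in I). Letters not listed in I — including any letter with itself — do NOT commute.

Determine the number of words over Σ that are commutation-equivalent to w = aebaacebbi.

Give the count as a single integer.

30

drop 0:a onto floor
drop 1:e onto {0:a}
drop 2:b onto {1:e}
drop 3:a onto {2:b}
drop 4:a onto {3:a}
drop 5:c onto floor
drop 6:e onto {4:a}
drop 7:b onto {6:e}
drop 8:b onto {7:b}
drop 9:i onto {4:a, 5:c}
ground layer = {0:a, 5:c}
drop-orders for the pieces not yet dropped (sum over which currently-grounded one goes next):
  1 to go: {8} 1  {9} 1
  2 to go: {5,9} 1  {7,8} 1  {8,9} 2
  3 to go: {5,8,9} 3  {6,7,8} 1  {7,8,9} 3
  4 to go: {5,7,8,9} 6  {6,7,8,9} 4
  5 to go: {4,6,7,8,9} 4  {5,6,7,8,9} 10
  6 to go: {3,4,6,7,8,9} 4  {4,5,6,7,8,9} 14
  7 to go: {2,3,4,6,7,8,9} 4  {3,4,5,6,7,8,9} 18
  8 to go: {1,2,3,4,6,7,8,9} 4  {2,3,4,5,6,7,8,9} 22
  if 0:a drops first: 26 orders
  if 5:c drops first: 4 orders
heap linearizations: 30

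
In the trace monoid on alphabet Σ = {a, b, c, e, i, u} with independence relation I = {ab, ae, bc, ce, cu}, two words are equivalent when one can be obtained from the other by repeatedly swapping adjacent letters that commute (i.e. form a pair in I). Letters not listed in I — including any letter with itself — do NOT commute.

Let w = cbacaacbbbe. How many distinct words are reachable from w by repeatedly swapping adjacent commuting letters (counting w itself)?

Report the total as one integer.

462

piece 0:c — minimal
piece 1:b — minimal
piece 2:a rests on {0:c}
piece 3:c rests on {2:a}
piece 4:a rests on {3:c}
piece 5:a rests on {4:a}
piece 6:c rests on {5:a}
piece 7:b rests on {1:b}
piece 8:b rests on {7:b}
piece 9:b rests on {8:b}
piece 10:e rests on {9:b}
minimal pieces: {0:c, 1:b}
ways to finish when only these pieces remain (= sum over removing one remaining piece with nothing left below it):
  1 left: {6}→1  {10}→1
  2 left: {5,6}→1  {6,10}→2  {9,10}→1
  3 left: {4,5,6}→1  {5,6,10}→3  {6,9,10}→3  {8,9,10}→1
  4 left: {3,4,5,6}→1  {4,5,6,10}→4  {5,6,9,10}→6  {6,8,9,10}→4  {7,8,9,10}→1
  5 left: {1,7,8,9,10}→1  {2,3,4,5,6}→1  {3,4,5,6,10}→5  {4,5,6,9,10}→10  {5,6,8,9,10}→10  {6,7,8,9,10}→5
  6 left: {0,2,3,4,5,6}→1  {1,6,7,8,9,10}→6  {2,3,4,5,6,10}→6  {3,4,5,6,9,10}→15  {4,5,6,8,9,10}→20  {5,6,7,8,9,10}→15
  7 left: {0,2,3,4,5,6,10}→7  {1,5,6,7,8,9,10}→21  {2,3,4,5,6,9,10}→21  {3,4,5,6,8,9,10}→35  {4,5,6,7,8,9,10}→35
  8 left: {0,2,3,4,5,6,9,10}→28  {1,4,5,6,7,8,9,10}→56  {2,3,4,5,6,8,9,10}→56  {3,4,5,6,7,8,9,10}→70
  9 left: {0,2,3,4,5,6,8,9,10}→84  {1,3,4,5,6,7,8,9,10}→126  {2,3,4,5,6,7,8,9,10}→126
  placing 0:c first → 252 extensions
  placing 1:b first → 210 extensions
total linear extensions = 462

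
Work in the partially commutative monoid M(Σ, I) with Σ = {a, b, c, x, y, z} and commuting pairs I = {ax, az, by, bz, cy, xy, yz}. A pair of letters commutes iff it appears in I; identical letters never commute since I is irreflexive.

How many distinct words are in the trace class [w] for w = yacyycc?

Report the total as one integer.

drop 0:y onto floor
drop 1:a onto {0:y}
drop 2:c onto {1:a}
drop 3:y onto {1:a}
drop 4:y onto {3:y}
drop 5:c onto {2:c}
drop 6:c onto {5:c}
ground layer = {0:y}
drop-orders for the pieces not yet dropped (sum over which currently-grounded one goes next):
  1 to go: {4} 1  {6} 1
  2 to go: {3,4} 1  {4,6} 2  {5,6} 1
  3 to go: {2,5,6} 1  {3,4,6} 3  {4,5,6} 3
  4 to go: {2,4,5,6} 4  {3,4,5,6} 6
  5 to go: {2,3,4,5,6} 10
  if 0:y drops first: 10 orders

10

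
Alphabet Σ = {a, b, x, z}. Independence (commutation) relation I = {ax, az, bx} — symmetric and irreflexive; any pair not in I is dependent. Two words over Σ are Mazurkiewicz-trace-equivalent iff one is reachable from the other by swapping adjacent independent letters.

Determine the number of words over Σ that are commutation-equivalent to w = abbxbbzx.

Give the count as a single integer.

piece 0:a — minimal
piece 1:b rests on {0:a}
piece 2:b rests on {1:b}
piece 3:x — minimal
piece 4:b rests on {2:b}
piece 5:b rests on {4:b}
piece 6:z rests on {3:x, 5:b}
piece 7:x rests on {6:z}
minimal pieces: {0:a, 3:x}
ways to finish when only these pieces remain (= sum over removing one remaining piece with nothing left below it):
  1 left: {7}→1
  2 left: {6,7}→1
  3 left: {3,6,7}→1  {5,6,7}→1
  4 left: {3,5,6,7}→2  {4,5,6,7}→1
  5 left: {2,4,5,6,7}→1  {3,4,5,6,7}→3
  6 left: {1,2,4,5,6,7}→1  {2,3,4,5,6,7}→4
  placing 0:a first → 5 extensions
  placing 3:x first → 1 extensions
total linear extensions = 6

6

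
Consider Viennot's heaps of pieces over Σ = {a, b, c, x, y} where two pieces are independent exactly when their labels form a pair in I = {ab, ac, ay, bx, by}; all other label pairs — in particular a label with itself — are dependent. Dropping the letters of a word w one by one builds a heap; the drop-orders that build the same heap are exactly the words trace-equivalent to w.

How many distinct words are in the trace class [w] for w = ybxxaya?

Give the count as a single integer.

drop 0:y onto floor
drop 1:b onto floor
drop 2:x onto {0:y}
drop 3:x onto {2:x}
drop 4:a onto {3:x}
drop 5:y onto {3:x}
drop 6:a onto {4:a}
ground layer = {0:y, 1:b}
drop-orders for the pieces not yet dropped (sum over which currently-grounded one goes next):
  1 to go: {1} 1  {5} 1  {6} 1
  2 to go: {1,5} 2  {1,6} 2  {4,6} 1  {5,6} 2
  3 to go: {1,4,6} 3  {1,5,6} 6  {4,5,6} 3
  4 to go: {1,4,5,6} 12  {3,4,5,6} 3
  5 to go: {1,3,4,5,6} 15  {2,3,4,5,6} 3
  if 0:y drops first: 18 orders
  if 1:b drops first: 3 orders
heap linearizations: 21

21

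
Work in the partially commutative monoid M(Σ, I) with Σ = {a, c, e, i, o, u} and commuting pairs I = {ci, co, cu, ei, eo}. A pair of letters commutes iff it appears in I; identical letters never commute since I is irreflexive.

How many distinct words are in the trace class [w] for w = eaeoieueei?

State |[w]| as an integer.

18

piece 0:e — minimal
piece 1:a rests on {0:e}
piece 2:e rests on {1:a}
piece 3:o rests on {1:a}
piece 4:i rests on {3:o}
piece 5:e rests on {2:e}
piece 6:u rests on {4:i, 5:e}
piece 7:e rests on {6:u}
piece 8:e rests on {7:e}
piece 9:i rests on {6:u}
minimal pieces: {0:e}
ways to finish when only these pieces remain (= sum over removing one remaining piece with nothing left below it):
  1 left: {8}→1  {9}→1
  2 left: {7,8}→1  {8,9}→2
  3 left: {7,8,9}→3
  4 left: {6,7,8,9}→3
  5 left: {4,6,7,8,9}→3  {5,6,7,8,9}→3
  6 left: {2,5,6,7,8,9}→3  {3,4,6,7,8,9}→3  {4,5,6,7,8,9}→6
  7 left: {2,4,5,6,7,8,9}→9  {3,4,5,6,7,8,9}→9
  8 left: {2,3,4,5,6,7,8,9}→18
  placing 0:e first → 18 extensions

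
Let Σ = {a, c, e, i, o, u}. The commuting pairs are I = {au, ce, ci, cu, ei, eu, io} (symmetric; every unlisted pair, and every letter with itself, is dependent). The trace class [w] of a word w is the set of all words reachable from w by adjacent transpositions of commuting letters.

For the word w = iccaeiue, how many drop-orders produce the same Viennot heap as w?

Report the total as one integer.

18

0(i) covers ∅
1(c) covers ∅
2(c) covers 1:c
3(a) covers 0:i, 2:c
4(e) covers 3:a
5(i) covers 3:a
6(u) covers 5:i
7(e) covers 4:e
floor of heap: 0:i, 1:c
completions by unplaced set U, small U first (add the entries for U minus each lowest piece of U):
  |U|=1: {6}:1  {7}:1
  |U|=2: {4,7}:1  {5,6}:1  {6,7}:2
  |U|=3: {4,6,7}:3  {5,6,7}:3
  |U|=4: {4,5,6,7}:6
  |U|=5: {3,4,5,6,7}:6
  |U|=6: {0,3,4,5,6,7}:6  {2,3,4,5,6,7}:6
  start at 0(i): 6
  start at 1(c): 12
sum over floor = 18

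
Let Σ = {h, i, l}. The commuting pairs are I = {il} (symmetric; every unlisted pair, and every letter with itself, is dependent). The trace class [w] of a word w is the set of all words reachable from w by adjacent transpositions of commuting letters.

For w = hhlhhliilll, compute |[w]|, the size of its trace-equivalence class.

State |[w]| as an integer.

#0=h has no predecessor
#1=h depends on [0:h]
#2=l depends on [1:h]
#3=h depends on [2:l]
#4=h depends on [3:h]
#5=l depends on [4:h]
#6=i depends on [4:h]
#7=i depends on [6:i]
#8=l depends on [5:l]
#9=l depends on [8:l]
#10=l depends on [9:l]
sources: [0:h]
N(rest) = Σ N(rest − s) over sources s of rest; N(one piece) = 1:
  size 1 → [7]=1  [10]=1
  size 2 → [6,7]=1  [7,10]=2  [9,10]=1
  size 3 → [6,7,10]=3  [7,9,10]=3  [8,9,10]=1
  size 4 → [5,8,9,10]=1  [6,7,9,10]=6  [7,8,9,10]=4
  size 5 → [5,7,8,9,10]=5  [6,7,8,9,10]=10
  size 6 → [5,6,7,8,9,10]=15
  size 7 → [4,5,6,7,8,9,10]=15
  size 8 → [3,4,5,6,7,8,9,10]=15
  size 9 → [2,3,4,5,6,7,8,9,10]=15
  first=0(h) contributes 15

15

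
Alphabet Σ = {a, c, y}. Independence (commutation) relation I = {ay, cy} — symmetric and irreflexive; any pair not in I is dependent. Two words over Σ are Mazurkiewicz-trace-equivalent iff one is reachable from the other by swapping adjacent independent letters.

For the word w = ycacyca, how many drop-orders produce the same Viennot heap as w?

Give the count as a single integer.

21

#0=y has no predecessor
#1=c has no predecessor
#2=a depends on [1:c]
#3=c depends on [2:a]
#4=y depends on [0:y]
#5=c depends on [3:c]
#6=a depends on [5:c]
sources: [0:y, 1:c]
N(rest) = Σ N(rest − s) over sources s of rest; N(one piece) = 1:
  size 1 → [4]=1  [6]=1
  size 2 → [0,4]=1  [4,6]=2  [5,6]=1
  size 3 → [0,4,6]=3  [3,5,6]=1  [4,5,6]=3
  size 4 → [0,4,5,6]=6  [2,3,5,6]=1  [3,4,5,6]=4
  size 5 → [0,3,4,5,6]=10  [1,2,3,5,6]=1  [2,3,4,5,6]=5
  first=0(y) contributes 6
  first=1(c) contributes 15
|[w]| = 21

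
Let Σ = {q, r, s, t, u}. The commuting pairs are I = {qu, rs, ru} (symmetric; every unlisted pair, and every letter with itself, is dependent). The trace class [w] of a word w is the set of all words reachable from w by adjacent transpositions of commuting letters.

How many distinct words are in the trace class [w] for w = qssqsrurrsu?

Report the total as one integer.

0(q) covers ∅
1(s) covers 0:q
2(s) covers 1:s
3(q) covers 2:s
4(s) covers 3:q
5(r) covers 3:q
6(u) covers 4:s
7(r) covers 5:r
8(r) covers 7:r
9(s) covers 6:u
10(u) covers 9:s
floor of heap: 0:q
completions by unplaced set U, small U first (add the entries for U minus each lowest piece of U):
  |U|=1: {8}:1  {10}:1
  |U|=2: {7,8}:1  {8,10}:2  {9,10}:1
  |U|=3: {5,7,8}:1  {6,9,10}:1  {7,8,10}:3  {8,9,10}:3
  |U|=4: {4,6,9,10}:1  {5,7,8,10}:4  {6,8,9,10}:4  {7,8,9,10}:6
  |U|=5: {4,6,8,9,10}:5  {5,7,8,9,10}:10  {6,7,8,9,10}:10
  |U|=6: {4,6,7,8,9,10}:15  {5,6,7,8,9,10}:20
  |U|=7: {4,5,6,7,8,9,10}:35
  |U|=8: {3,4,5,6,7,8,9,10}:35
  |U|=9: {2,3,4,5,6,7,8,9,10}:35
  start at 0(q): 35

35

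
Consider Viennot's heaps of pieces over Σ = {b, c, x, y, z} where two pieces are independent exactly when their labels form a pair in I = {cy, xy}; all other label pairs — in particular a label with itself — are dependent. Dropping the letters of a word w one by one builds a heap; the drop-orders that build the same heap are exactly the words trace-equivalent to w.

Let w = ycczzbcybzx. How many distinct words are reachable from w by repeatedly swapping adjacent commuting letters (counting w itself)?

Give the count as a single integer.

6

piece 0:y — minimal
piece 1:c — minimal
piece 2:c rests on {1:c}
piece 3:z rests on {0:y, 2:c}
piece 4:z rests on {3:z}
piece 5:b rests on {4:z}
piece 6:c rests on {5:b}
piece 7:y rests on {5:b}
piece 8:b rests on {6:c, 7:y}
piece 9:z rests on {8:b}
piece 10:x rests on {9:z}
minimal pieces: {0:y, 1:c}
ways to finish when only these pieces remain (= sum over removing one remaining piece with nothing left below it):
  1 left: {10}→1
  2 left: {9,10}→1
  3 left: {8,9,10}→1
  4 left: {6,8,9,10}→1  {7,8,9,10}→1
  5 left: {6,7,8,9,10}→2
  6 left: {5,6,7,8,9,10}→2
  7 left: {4,5,6,7,8,9,10}→2
  8 left: {3,4,5,6,7,8,9,10}→2
  9 left: {0,3,4,5,6,7,8,9,10}→2  {2,3,4,5,6,7,8,9,10}→2
  placing 0:y first → 2 extensions
  placing 1:c first → 4 extensions
total linear extensions = 6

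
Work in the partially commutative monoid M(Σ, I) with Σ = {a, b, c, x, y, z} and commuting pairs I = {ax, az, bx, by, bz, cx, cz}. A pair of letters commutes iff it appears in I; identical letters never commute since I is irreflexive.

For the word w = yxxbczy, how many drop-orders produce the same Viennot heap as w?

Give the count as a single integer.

14

0(y) covers ∅
1(x) covers 0:y
2(x) covers 1:x
3(b) covers ∅
4(c) covers 0:y, 3:b
5(z) covers 2:x
6(y) covers 4:c, 5:z
floor of heap: 0:y, 3:b
completions by unplaced set U, small U first (add the entries for U minus each lowest piece of U):
  |U|=1: {6}:1
  |U|=2: {4,6}:1  {5,6}:1
  |U|=3: {2,5,6}:1  {3,4,6}:1  {4,5,6}:2
  |U|=4: {1,2,5,6}:1  {2,4,5,6}:3  {3,4,5,6}:3
  |U|=5: {1,2,4,5,6}:4  {2,3,4,5,6}:6
  start at 0(y): 10
  start at 3(b): 4
sum over floor = 14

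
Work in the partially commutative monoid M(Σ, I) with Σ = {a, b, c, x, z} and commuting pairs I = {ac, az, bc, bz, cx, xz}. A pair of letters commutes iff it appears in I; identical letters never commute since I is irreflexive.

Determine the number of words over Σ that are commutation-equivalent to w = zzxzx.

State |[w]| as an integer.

0(z) covers ∅
1(z) covers 0:z
2(x) covers ∅
3(z) covers 1:z
4(x) covers 2:x
floor of heap: 0:z, 2:x
completions by unplaced set U, small U first (add the entries for U minus each lowest piece of U):
  |U|=1: {3}:1  {4}:1
  |U|=2: {1,3}:1  {2,4}:1  {3,4}:2
  |U|=3: {0,1,3}:1  {1,3,4}:3  {2,3,4}:3
  start at 0(z): 6
  start at 2(x): 4
sum over floor = 10

10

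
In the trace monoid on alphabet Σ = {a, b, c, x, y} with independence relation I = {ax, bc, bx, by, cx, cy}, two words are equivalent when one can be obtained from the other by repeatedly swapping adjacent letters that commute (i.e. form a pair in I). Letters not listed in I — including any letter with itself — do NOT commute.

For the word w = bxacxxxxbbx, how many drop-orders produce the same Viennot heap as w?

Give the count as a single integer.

1386

piece 0:b — minimal
piece 1:x — minimal
piece 2:a rests on {0:b}
piece 3:c rests on {2:a}
piece 4:x rests on {1:x}
piece 5:x rests on {4:x}
piece 6:x rests on {5:x}
piece 7:x rests on {6:x}
piece 8:b rests on {2:a}
piece 9:b rests on {8:b}
piece 10:x rests on {7:x}
minimal pieces: {0:b, 1:x}
ways to finish when only these pieces remain (= sum over removing one remaining piece with nothing left below it):
  1 left: {3}→1  {9}→1  {10}→1
  2 left: {3,9}→2  {3,10}→2  {7,10}→1  {8,9}→1  {9,10}→2
  3 left: {3,7,10}→3  {3,8,9}→3  {3,9,10}→6  {6,7,10}→1  {7,9,10}→3  {8,9,10}→3
  4 left: {2,3,8,9}→3  {3,6,7,10}→4  {3,7,9,10}→12  {3,8,9,10}→12  {5,6,7,10}→1  {6,7,9,10}→4  {7,8,9,10}→6
  5 left: {0,2,3,8,9}→3  {2,3,8,9,10}→15  {3,5,6,7,10}→5  {3,6,7,9,10}→20  {3,7,8,9,10}→30  {4,5,6,7,10}→1  {5,6,7,9,10}→5  {6,7,8,9,10}→10
  6 left: {0,2,3,8,9,10}→18  {1,4,5,6,7,10}→1  {2,3,7,8,9,10}→45  {3,4,5,6,7,10}→6  {3,5,6,7,9,10}→30  {3,6,7,8,9,10}→60  {4,5,6,7,9,10}→6  {5,6,7,8,9,10}→15
  7 left: {0,2,3,7,8,9,10}→63  {1,3,4,5,6,7,10}→7  {1,4,5,6,7,9,10}→7  {2,3,6,7,8,9,10}→105  {3,4,5,6,7,9,10}→42  {3,5,6,7,8,9,10}→105  {4,5,6,7,8,9,10}→21
  8 left: {0,2,3,6,7,8,9,10}→168  {1,3,4,5,6,7,9,10}→56  {1,4,5,6,7,8,9,10}→28  {2,3,5,6,7,8,9,10}→210  {3,4,5,6,7,8,9,10}→168
  9 left: {0,2,3,5,6,7,8,9,10}→378  {1,3,4,5,6,7,8,9,10}→252  {2,3,4,5,6,7,8,9,10}→378
  placing 0:b first → 630 extensions
  placing 1:x first → 756 extensions
total linear extensions = 1386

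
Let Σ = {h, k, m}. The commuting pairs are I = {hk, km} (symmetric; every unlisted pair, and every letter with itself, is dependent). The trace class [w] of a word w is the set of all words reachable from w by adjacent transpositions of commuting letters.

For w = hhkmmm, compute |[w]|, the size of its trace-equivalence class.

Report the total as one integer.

0(h) covers ∅
1(h) covers 0:h
2(k) covers ∅
3(m) covers 1:h
4(m) covers 3:m
5(m) covers 4:m
floor of heap: 0:h, 2:k
completions by unplaced set U, small U first (add the entries for U minus each lowest piece of U):
  |U|=1: {2}:1  {5}:1
  |U|=2: {2,5}:2  {4,5}:1
  |U|=3: {2,4,5}:3  {3,4,5}:1
  |U|=4: {1,3,4,5}:1  {2,3,4,5}:4
  start at 0(h): 5
  start at 2(k): 1
sum over floor = 6

6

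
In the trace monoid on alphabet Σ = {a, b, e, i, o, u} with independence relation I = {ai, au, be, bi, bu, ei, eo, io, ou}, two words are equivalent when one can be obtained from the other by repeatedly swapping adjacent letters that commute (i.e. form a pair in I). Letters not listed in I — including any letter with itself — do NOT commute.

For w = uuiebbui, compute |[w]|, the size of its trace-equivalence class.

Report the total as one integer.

56

0(u) covers ∅
1(u) covers 0:u
2(i) covers 1:u
3(e) covers 1:u
4(b) covers ∅
5(b) covers 4:b
6(u) covers 2:i, 3:e
7(i) covers 6:u
floor of heap: 0:u, 4:b
completions by unplaced set U, small U first (add the entries for U minus each lowest piece of U):
  |U|=1: {5}:1  {7}:1
  |U|=2: {4,5}:1  {5,7}:2  {6,7}:1
  |U|=3: {2,6,7}:1  {3,6,7}:1  {4,5,7}:3  {5,6,7}:3
  |U|=4: {2,3,6,7}:2  {2,5,6,7}:4  {3,5,6,7}:4  {4,5,6,7}:6
  |U|=5: {1,2,3,6,7}:2  {2,3,5,6,7}:10  {2,4,5,6,7}:10  {3,4,5,6,7}:10
  |U|=6: {0,1,2,3,6,7}:2  {1,2,3,5,6,7}:12  {2,3,4,5,6,7}:30
  start at 0(u): 42
  start at 4(b): 14
sum over floor = 56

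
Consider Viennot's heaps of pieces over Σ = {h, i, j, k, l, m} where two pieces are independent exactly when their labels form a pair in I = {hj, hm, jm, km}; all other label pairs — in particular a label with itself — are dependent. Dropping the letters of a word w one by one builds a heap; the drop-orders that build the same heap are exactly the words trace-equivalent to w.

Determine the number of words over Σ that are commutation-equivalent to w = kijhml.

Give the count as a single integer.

6

piece 0:k — minimal
piece 1:i rests on {0:k}
piece 2:j rests on {1:i}
piece 3:h rests on {1:i}
piece 4:m rests on {1:i}
piece 5:l rests on {2:j, 3:h, 4:m}
minimal pieces: {0:k}
ways to finish when only these pieces remain (= sum over removing one remaining piece with nothing left below it):
  1 left: {5}→1
  2 left: {2,5}→1  {3,5}→1  {4,5}→1
  3 left: {2,3,5}→2  {2,4,5}→2  {3,4,5}→2
  4 left: {2,3,4,5}→6
  placing 0:k first → 6 extensions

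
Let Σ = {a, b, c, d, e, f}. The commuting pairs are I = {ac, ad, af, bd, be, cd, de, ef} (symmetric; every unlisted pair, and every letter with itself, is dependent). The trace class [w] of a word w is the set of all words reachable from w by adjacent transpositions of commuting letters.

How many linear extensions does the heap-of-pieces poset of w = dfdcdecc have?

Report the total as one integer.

piece 0:d — minimal
piece 1:f rests on {0:d}
piece 2:d rests on {1:f}
piece 3:c rests on {1:f}
piece 4:d rests on {2:d}
piece 5:e rests on {3:c}
piece 6:c rests on {5:e}
piece 7:c rests on {6:c}
minimal pieces: {0:d}
ways to finish when only these pieces remain (= sum over removing one remaining piece with nothing left below it):
  1 left: {4}→1  {7}→1
  2 left: {2,4}→1  {4,7}→2  {6,7}→1
  3 left: {2,4,7}→3  {4,6,7}→3  {5,6,7}→1
  4 left: {2,4,6,7}→6  {3,5,6,7}→1  {4,5,6,7}→4
  5 left: {2,4,5,6,7}→10  {3,4,5,6,7}→5
  6 left: {2,3,4,5,6,7}→15
  placing 0:d first → 15 extensions

15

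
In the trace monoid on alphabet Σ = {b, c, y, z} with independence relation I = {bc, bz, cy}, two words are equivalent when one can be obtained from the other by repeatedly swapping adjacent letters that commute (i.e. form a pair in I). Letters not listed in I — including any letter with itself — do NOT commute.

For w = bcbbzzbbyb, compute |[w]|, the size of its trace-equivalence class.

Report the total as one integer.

56

piece 0:b — minimal
piece 1:c — minimal
piece 2:b rests on {0:b}
piece 3:b rests on {2:b}
piece 4:z rests on {1:c}
piece 5:z rests on {4:z}
piece 6:b rests on {3:b}
piece 7:b rests on {6:b}
piece 8:y rests on {5:z, 7:b}
piece 9:b rests on {8:y}
minimal pieces: {0:b, 1:c}
ways to finish when only these pieces remain (= sum over removing one remaining piece with nothing left below it):
  1 left: {9}→1
  2 left: {8,9}→1
  3 left: {5,8,9}→1  {7,8,9}→1
  4 left: {4,5,8,9}→1  {5,7,8,9}→2  {6,7,8,9}→1
  5 left: {1,4,5,8,9}→1  {3,6,7,8,9}→1  {4,5,7,8,9}→3  {5,6,7,8,9}→3
  6 left: {1,4,5,7,8,9}→4  {2,3,6,7,8,9}→1  {3,5,6,7,8,9}→4  {4,5,6,7,8,9}→6
  7 left: {0,2,3,6,7,8,9}→1  {1,4,5,6,7,8,9}→10  {2,3,5,6,7,8,9}→5  {3,4,5,6,7,8,9}→10
  8 left: {0,2,3,5,6,7,8,9}→6  {1,3,4,5,6,7,8,9}→20  {2,3,4,5,6,7,8,9}→15
  placing 0:b first → 35 extensions
  placing 1:c first → 21 extensions
total linear extensions = 56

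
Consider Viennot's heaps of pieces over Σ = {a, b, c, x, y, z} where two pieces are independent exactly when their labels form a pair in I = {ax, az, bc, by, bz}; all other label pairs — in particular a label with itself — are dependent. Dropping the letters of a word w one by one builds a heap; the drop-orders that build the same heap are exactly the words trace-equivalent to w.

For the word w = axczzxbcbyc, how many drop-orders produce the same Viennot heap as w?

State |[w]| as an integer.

20

0(a) covers ∅
1(x) covers ∅
2(c) covers 0:a, 1:x
3(z) covers 2:c
4(z) covers 3:z
5(x) covers 4:z
6(b) covers 5:x
7(c) covers 5:x
8(b) covers 6:b
9(y) covers 7:c
10(c) covers 9:y
floor of heap: 0:a, 1:x
completions by unplaced set U, small U first (add the entries for U minus each lowest piece of U):
  |U|=1: {8}:1  {10}:1
  |U|=2: {6,8}:1  {8,10}:2  {9,10}:1
  |U|=3: {6,8,10}:3  {7,9,10}:1  {8,9,10}:3
  |U|=4: {6,8,9,10}:6  {7,8,9,10}:4
  |U|=5: {6,7,8,9,10}:10
  |U|=6: {5,6,7,8,9,10}:10
  |U|=7: {4,5,6,7,8,9,10}:10
  |U|=8: {3,4,5,6,7,8,9,10}:10
  |U|=9: {2,3,4,5,6,7,8,9,10}:10
  start at 0(a): 10
  start at 1(x): 10
sum over floor = 20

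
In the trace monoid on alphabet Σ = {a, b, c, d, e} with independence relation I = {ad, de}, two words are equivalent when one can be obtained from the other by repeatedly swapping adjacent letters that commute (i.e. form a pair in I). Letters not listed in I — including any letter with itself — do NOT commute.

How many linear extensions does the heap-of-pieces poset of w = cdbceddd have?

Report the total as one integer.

4

0(c) covers ∅
1(d) covers 0:c
2(b) covers 1:d
3(c) covers 2:b
4(e) covers 3:c
5(d) covers 3:c
6(d) covers 5:d
7(d) covers 6:d
floor of heap: 0:c
completions by unplaced set U, small U first (add the entries for U minus each lowest piece of U):
  |U|=1: {4}:1  {7}:1
  |U|=2: {4,7}:2  {6,7}:1
  |U|=3: {4,6,7}:3  {5,6,7}:1
  |U|=4: {4,5,6,7}:4
  |U|=5: {3,4,5,6,7}:4
  |U|=6: {2,3,4,5,6,7}:4
  start at 0(c): 4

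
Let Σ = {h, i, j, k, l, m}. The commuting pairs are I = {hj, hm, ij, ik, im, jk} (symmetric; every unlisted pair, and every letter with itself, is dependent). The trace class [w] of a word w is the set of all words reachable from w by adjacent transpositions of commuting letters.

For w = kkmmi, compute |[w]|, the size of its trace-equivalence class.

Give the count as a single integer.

5

piece 0:k — minimal
piece 1:k rests on {0:k}
piece 2:m rests on {1:k}
piece 3:m rests on {2:m}
piece 4:i — minimal
minimal pieces: {0:k, 4:i}
ways to finish when only these pieces remain (= sum over removing one remaining piece with nothing left below it):
  1 left: {3}→1  {4}→1
  2 left: {2,3}→1  {3,4}→2
  3 left: {1,2,3}→1  {2,3,4}→3
  placing 0:k first → 4 extensions
  placing 4:i first → 1 extensions
total linear extensions = 5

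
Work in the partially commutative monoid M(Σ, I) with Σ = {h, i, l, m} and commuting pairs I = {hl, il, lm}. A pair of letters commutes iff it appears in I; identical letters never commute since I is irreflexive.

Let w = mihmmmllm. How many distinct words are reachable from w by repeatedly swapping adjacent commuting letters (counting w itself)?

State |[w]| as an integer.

36

piece 0:m — minimal
piece 1:i rests on {0:m}
piece 2:h rests on {1:i}
piece 3:m rests on {2:h}
piece 4:m rests on {3:m}
piece 5:m rests on {4:m}
piece 6:l — minimal
piece 7:l rests on {6:l}
piece 8:m rests on {5:m}
minimal pieces: {0:m, 6:l}
ways to finish when only these pieces remain (= sum over removing one remaining piece with nothing left below it):
  1 left: {7}→1  {8}→1
  2 left: {5,8}→1  {6,7}→1  {7,8}→2
  3 left: {4,5,8}→1  {5,7,8}→3  {6,7,8}→3
  4 left: {3,4,5,8}→1  {4,5,7,8}→4  {5,6,7,8}→6
  5 left: {2,3,4,5,8}→1  {3,4,5,7,8}→5  {4,5,6,7,8}→10
  6 left: {1,2,3,4,5,8}→1  {2,3,4,5,7,8}→6  {3,4,5,6,7,8}→15
  7 left: {0,1,2,3,4,5,8}→1  {1,2,3,4,5,7,8}→7  {2,3,4,5,6,7,8}→21
  placing 0:m first → 28 extensions
  placing 6:l first → 8 extensions
total linear extensions = 36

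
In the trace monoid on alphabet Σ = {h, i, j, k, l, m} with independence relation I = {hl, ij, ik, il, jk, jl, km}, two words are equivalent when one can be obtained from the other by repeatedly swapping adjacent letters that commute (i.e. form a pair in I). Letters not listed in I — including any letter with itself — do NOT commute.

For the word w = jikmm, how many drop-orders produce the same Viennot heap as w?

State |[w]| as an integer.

10

piece 0:j — minimal
piece 1:i — minimal
piece 2:k — minimal
piece 3:m rests on {0:j, 1:i}
piece 4:m rests on {3:m}
minimal pieces: {0:j, 1:i, 2:k}
ways to finish when only these pieces remain (= sum over removing one remaining piece with nothing left below it):
  1 left: {2}→1  {4}→1
  2 left: {2,4}→2  {3,4}→1
  3 left: {0,3,4}→1  {1,3,4}→1  {2,3,4}→3
  placing 0:j first → 4 extensions
  placing 1:i first → 4 extensions
  placing 2:k first → 2 extensions
total linear extensions = 10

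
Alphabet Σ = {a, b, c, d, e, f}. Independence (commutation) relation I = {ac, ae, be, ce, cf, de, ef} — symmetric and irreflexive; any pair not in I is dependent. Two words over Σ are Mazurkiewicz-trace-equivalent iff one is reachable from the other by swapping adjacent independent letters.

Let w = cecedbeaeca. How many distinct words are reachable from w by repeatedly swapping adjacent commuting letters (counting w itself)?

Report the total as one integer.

990

piece 0:c — minimal
piece 1:e — minimal
piece 2:c rests on {0:c}
piece 3:e rests on {1:e}
piece 4:d rests on {2:c}
piece 5:b rests on {4:d}
piece 6:e rests on {3:e}
piece 7:a rests on {5:b}
piece 8:e rests on {6:e}
piece 9:c rests on {5:b}
piece 10:a rests on {7:a}
minimal pieces: {0:c, 1:e}
ways to finish when only these pieces remain (= sum over removing one remaining piece with nothing left below it):
  1 left: {8}→1  {9}→1  {10}→1
  2 left: {6,8}→1  {7,10}→1  {8,9}→2  {8,10}→2  {9,10}→2
  3 left: {3,6,8}→1  {6,8,9}→3  {6,8,10}→3  {7,8,10}→3  {7,9,10}→3  {8,9,10}→6
  4 left: {1,3,6,8}→1  {3,6,8,9}→4  {3,6,8,10}→4  {5,7,9,10}→3  {6,7,8,10}→6  {6,8,9,10}→12  {7,8,9,10}→12
  5 left: {1,3,6,8,9}→5  {1,3,6,8,10}→5  {3,6,7,8,10}→10  {3,6,8,9,10}→20  {4,5,7,9,10}→3  {5,7,8,9,10}→15  {6,7,8,9,10}→30
  6 left: {1,3,6,7,8,10}→15  {1,3,6,8,9,10}→30  {2,4,5,7,9,10}→3  {3,6,7,8,9,10}→60  {4,5,7,8,9,10}→18  {5,6,7,8,9,10}→45
  7 left: {0,2,4,5,7,9,10}→3  {1,3,6,7,8,9,10}→105  {2,4,5,7,8,9,10}→21  {3,5,6,7,8,9,10}→105  {4,5,6,7,8,9,10}→63
  8 left: {0,2,4,5,7,8,9,10}→24  {1,3,5,6,7,8,9,10}→210  {2,4,5,6,7,8,9,10}→84  {3,4,5,6,7,8,9,10}→168
  9 left: {0,2,4,5,6,7,8,9,10}→108  {1,3,4,5,6,7,8,9,10}→378  {2,3,4,5,6,7,8,9,10}→252
  placing 0:c first → 630 extensions
  placing 1:e first → 360 extensions
total linear extensions = 990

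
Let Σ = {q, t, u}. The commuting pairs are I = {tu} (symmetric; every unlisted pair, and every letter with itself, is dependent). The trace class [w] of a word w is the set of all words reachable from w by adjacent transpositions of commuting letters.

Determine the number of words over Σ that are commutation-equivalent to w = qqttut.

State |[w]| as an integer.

4

0(q) covers ∅
1(q) covers 0:q
2(t) covers 1:q
3(t) covers 2:t
4(u) covers 1:q
5(t) covers 3:t
floor of heap: 0:q
completions by unplaced set U, small U first (add the entries for U minus each lowest piece of U):
  |U|=1: {4}:1  {5}:1
  |U|=2: {3,5}:1  {4,5}:2
  |U|=3: {2,3,5}:1  {3,4,5}:3
  |U|=4: {2,3,4,5}:4
  start at 0(q): 4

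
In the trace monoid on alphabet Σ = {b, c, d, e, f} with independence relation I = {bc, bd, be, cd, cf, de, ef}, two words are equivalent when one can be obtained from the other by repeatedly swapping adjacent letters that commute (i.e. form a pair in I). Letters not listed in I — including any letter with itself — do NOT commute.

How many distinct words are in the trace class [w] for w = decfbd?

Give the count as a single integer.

piece 0:d — minimal
piece 1:e — minimal
piece 2:c rests on {1:e}
piece 3:f rests on {0:d}
piece 4:b rests on {3:f}
piece 5:d rests on {3:f}
minimal pieces: {0:d, 1:e}
ways to finish when only these pieces remain (= sum over removing one remaining piece with nothing left below it):
  1 left: {2}→1  {4}→1  {5}→1
  2 left: {1,2}→1  {2,4}→2  {2,5}→2  {4,5}→2
  3 left: {1,2,4}→3  {1,2,5}→3  {2,4,5}→6  {3,4,5}→2
  4 left: {0,3,4,5}→2  {1,2,4,5}→12  {2,3,4,5}→8
  placing 0:d first → 20 extensions
  placing 1:e first → 10 extensions
total linear extensions = 30

30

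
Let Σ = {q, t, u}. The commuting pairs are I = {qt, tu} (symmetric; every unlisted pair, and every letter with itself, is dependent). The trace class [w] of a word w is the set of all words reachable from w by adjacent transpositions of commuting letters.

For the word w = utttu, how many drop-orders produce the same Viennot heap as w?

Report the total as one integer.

piece 0:u — minimal
piece 1:t — minimal
piece 2:t rests on {1:t}
piece 3:t rests on {2:t}
piece 4:u rests on {0:u}
minimal pieces: {0:u, 1:t}
ways to finish when only these pieces remain (= sum over removing one remaining piece with nothing left below it):
  1 left: {3}→1  {4}→1
  2 left: {0,4}→1  {2,3}→1  {3,4}→2
  3 left: {0,3,4}→3  {1,2,3}→1  {2,3,4}→3
  placing 0:u first → 4 extensions
  placing 1:t first → 6 extensions
total linear extensions = 10

10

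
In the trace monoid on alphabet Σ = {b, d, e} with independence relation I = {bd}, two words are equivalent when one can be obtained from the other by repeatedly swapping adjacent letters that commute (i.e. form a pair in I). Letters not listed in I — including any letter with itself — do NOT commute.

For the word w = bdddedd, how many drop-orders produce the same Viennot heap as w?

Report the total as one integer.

4

#0=b has no predecessor
#1=d has no predecessor
#2=d depends on [1:d]
#3=d depends on [2:d]
#4=e depends on [0:b, 3:d]
#5=d depends on [4:e]
#6=d depends on [5:d]
sources: [0:b, 1:d]
N(rest) = Σ N(rest − s) over sources s of rest; N(one piece) = 1:
  size 1 → [6]=1
  size 2 → [5,6]=1
  size 3 → [4,5,6]=1
  size 4 → [0,4,5,6]=1  [3,4,5,6]=1
  size 5 → [0,3,4,5,6]=2  [2,3,4,5,6]=1
  first=0(b) contributes 1
  first=1(d) contributes 3
|[w]| = 4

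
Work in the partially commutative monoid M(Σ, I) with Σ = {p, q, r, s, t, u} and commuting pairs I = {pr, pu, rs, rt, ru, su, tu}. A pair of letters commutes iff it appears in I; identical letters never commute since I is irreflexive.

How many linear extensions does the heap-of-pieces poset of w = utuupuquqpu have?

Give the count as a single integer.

0(u) covers ∅
1(t) covers ∅
2(u) covers 0:u
3(u) covers 2:u
4(p) covers 1:t
5(u) covers 3:u
6(q) covers 4:p, 5:u
7(u) covers 6:q
8(q) covers 7:u
9(p) covers 8:q
10(u) covers 8:q
floor of heap: 0:u, 1:t
completions by unplaced set U, small U first (add the entries for U minus each lowest piece of U):
  |U|=1: {9}:1  {10}:1
  |U|=2: {9,10}:2
  |U|=3: {8,9,10}:2
  |U|=4: {7,8,9,10}:2
  |U|=5: {6,7,8,9,10}:2
  |U|=6: {4,6,7,8,9,10}:2  {5,6,7,8,9,10}:2
  |U|=7: {1,4,6,7,8,9,10}:2  {3,5,6,7,8,9,10}:2  {4,5,6,7,8,9,10}:4
  |U|=8: {1,4,5,6,7,8,9,10}:6  {2,3,5,6,7,8,9,10}:2  {3,4,5,6,7,8,9,10}:6
  |U|=9: {0,2,3,5,6,7,8,9,10}:2  {1,3,4,5,6,7,8,9,10}:12  {2,3,4,5,6,7,8,9,10}:8
  start at 0(u): 20
  start at 1(t): 10
sum over floor = 30

30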